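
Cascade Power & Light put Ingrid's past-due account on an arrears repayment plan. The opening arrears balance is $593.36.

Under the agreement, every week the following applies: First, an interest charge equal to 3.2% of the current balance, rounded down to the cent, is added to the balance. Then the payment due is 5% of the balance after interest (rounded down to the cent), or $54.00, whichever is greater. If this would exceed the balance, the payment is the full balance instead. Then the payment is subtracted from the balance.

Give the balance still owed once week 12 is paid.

# | Opening | Interest | Payment | End bal
1 | $593.36 | $18.98 | $54.00 | $558.34
2 | $558.34 | $17.86 | $54.00 | $522.20
3 | $522.20 | $16.71 | $54.00 | $484.91
4 | $484.91 | $15.51 | $54.00 | $446.42
5 | $446.42 | $14.28 | $54.00 | $406.70
6 | $406.70 | $13.01 | $54.00 | $365.71
7 | $365.71 | $11.70 | $54.00 | $323.41
8 | $323.41 | $10.34 | $54.00 | $279.75
9 | $279.75 | $8.95 | $54.00 | $234.70
10 | $234.70 | $7.51 | $54.00 | $188.21
11 | $188.21 | $6.02 | $54.00 | $140.23
12 | $140.23 | $4.48 | $54.00 | $90.71

$90.71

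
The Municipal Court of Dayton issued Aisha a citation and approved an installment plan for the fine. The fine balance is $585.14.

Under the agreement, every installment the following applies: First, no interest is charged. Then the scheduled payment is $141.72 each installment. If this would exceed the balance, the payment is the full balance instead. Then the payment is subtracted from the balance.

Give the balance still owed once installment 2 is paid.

$301.70

Installment 1: opening $585.14; payment $141.72; balance $443.42
Installment 2: opening $443.42; payment $141.72; balance $301.70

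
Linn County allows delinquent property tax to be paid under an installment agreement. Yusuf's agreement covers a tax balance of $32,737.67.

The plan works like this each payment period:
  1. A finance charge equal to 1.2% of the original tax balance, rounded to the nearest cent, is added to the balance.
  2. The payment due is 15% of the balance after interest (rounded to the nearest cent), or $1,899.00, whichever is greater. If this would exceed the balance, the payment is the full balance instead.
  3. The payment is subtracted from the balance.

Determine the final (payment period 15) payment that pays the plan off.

$1,857.24

Payment period 1: opening $32,737.67; interest $392.85 → $33,130.52; payment $4,969.58; balance $28,160.94
Payment period 2: opening $28,160.94; interest $392.85 → $28,553.79; payment $4,283.07; balance $24,270.72
Payment period 3: opening $24,270.72; interest $392.85 → $24,663.57; payment $3,699.54; balance $20,964.03
Payment period 4: opening $20,964.03; interest $392.85 → $21,356.88; payment $3,203.53; balance $18,153.35
Payment period 5: opening $18,153.35; interest $392.85 → $18,546.20; payment $2,781.93; balance $15,764.27
Payment period 6: opening $15,764.27; interest $392.85 → $16,157.12; payment $2,423.57; balance $13,733.55
Payment period 7: opening $13,733.55; interest $392.85 → $14,126.40; payment $2,118.96; balance $12,007.44
Payment period 8: opening $12,007.44; interest $392.85 → $12,400.29; payment $1,899.00; balance $10,501.29
Payment period 9: opening $10,501.29; interest $392.85 → $10,894.14; payment $1,899.00; balance $8,995.14
Payment period 10: opening $8,995.14; interest $392.85 → $9,387.99; payment $1,899.00; balance $7,488.99
Payment period 11: opening $7,488.99; interest $392.85 → $7,881.84; payment $1,899.00; balance $5,982.84
Payment period 12: opening $5,982.84; interest $392.85 → $6,375.69; payment $1,899.00; balance $4,476.69
Payment period 13: opening $4,476.69; interest $392.85 → $4,869.54; payment $1,899.00; balance $2,970.54
Payment period 14: opening $2,970.54; interest $392.85 → $3,363.39; payment $1,899.00; balance $1,464.39
Payment period 15: opening $1,464.39; interest $392.85 → $1,857.24; payment $1,857.24; balance $0.00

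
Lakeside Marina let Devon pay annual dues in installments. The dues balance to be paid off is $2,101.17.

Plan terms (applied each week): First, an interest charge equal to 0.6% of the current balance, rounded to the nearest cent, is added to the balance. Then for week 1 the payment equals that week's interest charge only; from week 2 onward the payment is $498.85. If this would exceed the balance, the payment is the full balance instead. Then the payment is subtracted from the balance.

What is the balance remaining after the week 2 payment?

Week 1: $2,101.17 +$12.61 interest = $2,113.78; pay $12.61 → $2,101.17
Week 2: $2,101.17 +$12.61 interest = $2,113.78; pay $498.85 → $1,614.93

$1,614.93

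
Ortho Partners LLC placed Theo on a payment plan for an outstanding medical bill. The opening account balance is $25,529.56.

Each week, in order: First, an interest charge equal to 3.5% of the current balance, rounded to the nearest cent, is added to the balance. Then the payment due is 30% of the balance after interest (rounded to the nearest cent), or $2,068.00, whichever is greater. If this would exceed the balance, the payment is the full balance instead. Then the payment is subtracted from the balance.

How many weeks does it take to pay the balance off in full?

8

Week 1: $25,529.56 +$893.53 interest = $26,423.09; pay $7,926.93 → $18,496.16
Week 2: $18,496.16 +$647.37 interest = $19,143.53; pay $5,743.06 → $13,400.47
Week 3: $13,400.47 +$469.02 interest = $13,869.49; pay $4,160.85 → $9,708.64
Week 4: $9,708.64 +$339.80 interest = $10,048.44; pay $3,014.53 → $7,033.91
Week 5: $7,033.91 +$246.19 interest = $7,280.10; pay $2,184.03 → $5,096.07
Week 6: $5,096.07 +$178.36 interest = $5,274.43; pay $2,068.00 → $3,206.43
Week 7: $3,206.43 +$112.23 interest = $3,318.66; pay $2,068.00 → $1,250.66
Week 8: $1,250.66 +$43.77 interest = $1,294.43; pay $1,294.43 → $0.00
Balance reaches $0.00 in week 8.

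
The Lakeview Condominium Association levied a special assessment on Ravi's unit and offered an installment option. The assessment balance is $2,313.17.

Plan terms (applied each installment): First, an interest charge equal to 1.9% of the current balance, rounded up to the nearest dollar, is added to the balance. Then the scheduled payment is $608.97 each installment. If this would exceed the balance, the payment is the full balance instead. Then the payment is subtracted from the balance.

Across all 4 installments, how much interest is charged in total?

$113.00

# | Opening | Interest | Payment | End bal
1 | $2,313.17 | $44.00 | $608.97 | $1,748.20
2 | $1,748.20 | $34.00 | $608.97 | $1,173.23
3 | $1,173.23 | $23.00 | $608.97 | $587.26
4 | $587.26 | $12.00 | $599.26 | $0.00
Total interest: $44.00 + $34.00 + $23.00 + $12.00 = $113.00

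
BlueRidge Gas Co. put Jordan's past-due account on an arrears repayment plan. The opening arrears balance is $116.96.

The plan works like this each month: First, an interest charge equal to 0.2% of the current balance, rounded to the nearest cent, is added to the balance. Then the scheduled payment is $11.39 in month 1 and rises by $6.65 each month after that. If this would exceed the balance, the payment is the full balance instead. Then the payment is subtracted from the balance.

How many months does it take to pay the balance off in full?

5

Month 1: $116.96 +$0.23 interest = $117.19; pay $11.39 → $105.80
Month 2: $105.80 +$0.21 interest = $106.01; pay $18.04 → $87.97
Month 3: $87.97 +$0.18 interest = $88.15; pay $24.69 → $63.46
Month 4: $63.46 +$0.13 interest = $63.59; pay $31.34 → $32.25
Month 5: $32.25 +$0.06 interest = $32.31; pay $32.31 → $0.00
Balance reaches $0.00 in month 5.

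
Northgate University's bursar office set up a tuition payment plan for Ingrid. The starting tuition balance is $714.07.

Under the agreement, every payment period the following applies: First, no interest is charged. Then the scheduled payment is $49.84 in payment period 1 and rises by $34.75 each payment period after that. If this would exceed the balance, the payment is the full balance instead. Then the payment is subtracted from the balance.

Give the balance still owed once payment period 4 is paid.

$306.21

# | Opening | Payment | End bal
1 | $714.07 | $49.84 | $664.23
2 | $664.23 | $84.59 | $579.64
3 | $579.64 | $119.34 | $460.30
4 | $460.30 | $154.09 | $306.21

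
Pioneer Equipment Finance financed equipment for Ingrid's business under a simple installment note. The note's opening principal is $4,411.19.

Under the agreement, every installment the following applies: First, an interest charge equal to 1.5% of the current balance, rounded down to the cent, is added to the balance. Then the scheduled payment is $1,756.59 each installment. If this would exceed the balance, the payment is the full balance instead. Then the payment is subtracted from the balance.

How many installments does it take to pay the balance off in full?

3

# | Opening | Interest | Payment | End bal
1 | $4,411.19 | $66.16 | $1,756.59 | $2,720.76
2 | $2,720.76 | $40.81 | $1,756.59 | $1,004.98
3 | $1,004.98 | $15.07 | $1,020.05 | $0.00
Balance reaches $0.00 in installment 3.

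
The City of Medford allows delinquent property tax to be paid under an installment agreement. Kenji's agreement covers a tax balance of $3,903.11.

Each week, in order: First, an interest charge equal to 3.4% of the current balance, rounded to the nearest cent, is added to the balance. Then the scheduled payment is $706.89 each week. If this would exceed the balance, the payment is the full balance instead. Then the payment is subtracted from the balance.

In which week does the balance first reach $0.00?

# | Opening | Interest | Payment | End bal
1 | $3,903.11 | $132.71 | $706.89 | $3,328.93
2 | $3,328.93 | $113.18 | $706.89 | $2,735.22
3 | $2,735.22 | $93.00 | $706.89 | $2,121.33
4 | $2,121.33 | $72.13 | $706.89 | $1,486.57
5 | $1,486.57 | $50.54 | $706.89 | $830.22
6 | $830.22 | $28.23 | $706.89 | $151.56
7 | $151.56 | $5.15 | $156.71 | $0.00
Balance reaches $0.00 in week 7.

7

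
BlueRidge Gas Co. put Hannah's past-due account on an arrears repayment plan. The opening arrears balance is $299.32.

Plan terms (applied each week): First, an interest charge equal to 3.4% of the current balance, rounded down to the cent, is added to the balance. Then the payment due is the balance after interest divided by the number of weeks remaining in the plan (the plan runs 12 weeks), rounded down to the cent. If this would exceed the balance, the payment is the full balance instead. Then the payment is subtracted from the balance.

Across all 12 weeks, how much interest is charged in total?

Week 1: $299.32 +$10.17 interest = $309.49; pay $25.79 → $283.70
Week 2: $283.70 +$9.64 interest = $293.34; pay $26.66 → $266.68
Week 3: $266.68 +$9.06 interest = $275.74; pay $27.57 → $248.17
Week 4: $248.17 +$8.43 interest = $256.60; pay $28.51 → $228.09
Week 5: $228.09 +$7.75 interest = $235.84; pay $29.48 → $206.36
Week 6: $206.36 +$7.01 interest = $213.37; pay $30.48 → $182.89
Week 7: $182.89 +$6.21 interest = $189.10; pay $31.51 → $157.59
Week 8: $157.59 +$5.35 interest = $162.94; pay $32.58 → $130.36
Week 9: $130.36 +$4.43 interest = $134.79; pay $33.69 → $101.10
Week 10: $101.10 +$3.43 interest = $104.53; pay $34.84 → $69.69
Week 11: $69.69 +$2.36 interest = $72.05; pay $36.02 → $36.03
Week 12: $36.03 +$1.22 interest = $37.25; pay $37.25 → $0.00
Total interest: $10.17 + $9.64 + $9.06 + $8.43 + $7.75 + $7.01 + $6.21 + $5.35 + $4.43 + $3.43 + $2.36 + $1.22 = $75.06

$75.06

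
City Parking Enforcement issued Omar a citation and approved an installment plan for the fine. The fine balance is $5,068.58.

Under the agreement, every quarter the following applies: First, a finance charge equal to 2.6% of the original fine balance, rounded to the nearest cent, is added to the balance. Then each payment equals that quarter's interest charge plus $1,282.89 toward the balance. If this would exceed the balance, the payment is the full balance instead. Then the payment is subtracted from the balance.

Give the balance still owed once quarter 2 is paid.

$2,502.80

# | Opening | Interest | Payment | End bal
1 | $5,068.58 | $131.78 | $1,414.67 | $3,785.69
2 | $3,785.69 | $131.78 | $1,414.67 | $2,502.80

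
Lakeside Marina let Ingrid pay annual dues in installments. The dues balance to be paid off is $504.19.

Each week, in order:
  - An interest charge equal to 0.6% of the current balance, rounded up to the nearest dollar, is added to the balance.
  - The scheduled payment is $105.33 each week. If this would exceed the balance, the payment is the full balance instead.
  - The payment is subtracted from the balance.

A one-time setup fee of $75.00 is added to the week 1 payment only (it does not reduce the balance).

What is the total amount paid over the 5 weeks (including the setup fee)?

$591.19

Week 1: $504.19 +$4.00 interest = $508.19; pay $105.33 (+ $75.00 fee) → $402.86
Week 2: $402.86 +$3.00 interest = $405.86; pay $105.33 → $300.53
Week 3: $300.53 +$2.00 interest = $302.53; pay $105.33 → $197.20
Week 4: $197.20 +$2.00 interest = $199.20; pay $105.33 → $93.87
Week 5: $93.87 +$1.00 interest = $94.87; pay $94.87 → $0.00
Total paid: $591.19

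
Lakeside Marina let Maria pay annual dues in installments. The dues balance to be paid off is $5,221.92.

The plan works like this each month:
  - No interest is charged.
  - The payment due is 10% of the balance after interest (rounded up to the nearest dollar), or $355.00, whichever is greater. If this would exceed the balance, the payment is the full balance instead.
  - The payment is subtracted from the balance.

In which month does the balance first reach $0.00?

14

Month 1: opening $5,221.92; payment $523.00; balance $4,698.92
Month 2: opening $4,698.92; payment $470.00; balance $4,228.92
Month 3: opening $4,228.92; payment $423.00; balance $3,805.92
Month 4: opening $3,805.92; payment $381.00; balance $3,424.92
Month 5: opening $3,424.92; payment $355.00; balance $3,069.92
Month 6: opening $3,069.92; payment $355.00; balance $2,714.92
Month 7: opening $2,714.92; payment $355.00; balance $2,359.92
Month 8: opening $2,359.92; payment $355.00; balance $2,004.92
Month 9: opening $2,004.92; payment $355.00; balance $1,649.92
Month 10: opening $1,649.92; payment $355.00; balance $1,294.92
Month 11: opening $1,294.92; payment $355.00; balance $939.92
Month 12: opening $939.92; payment $355.00; balance $584.92
Month 13: opening $584.92; payment $355.00; balance $229.92
Month 14: opening $229.92; payment $229.92; balance $0.00
Balance reaches $0.00 in month 14.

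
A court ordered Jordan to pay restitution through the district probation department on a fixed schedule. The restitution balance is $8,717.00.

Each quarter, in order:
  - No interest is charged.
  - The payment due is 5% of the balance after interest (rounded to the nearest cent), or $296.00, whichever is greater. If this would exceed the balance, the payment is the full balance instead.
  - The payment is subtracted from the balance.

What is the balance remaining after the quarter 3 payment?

Quarter 1: opening $8,717.00; payment $435.85; balance $8,281.15
Quarter 2: opening $8,281.15; payment $414.06; balance $7,867.09
Quarter 3: opening $7,867.09; payment $393.35; balance $7,473.74

$7,473.74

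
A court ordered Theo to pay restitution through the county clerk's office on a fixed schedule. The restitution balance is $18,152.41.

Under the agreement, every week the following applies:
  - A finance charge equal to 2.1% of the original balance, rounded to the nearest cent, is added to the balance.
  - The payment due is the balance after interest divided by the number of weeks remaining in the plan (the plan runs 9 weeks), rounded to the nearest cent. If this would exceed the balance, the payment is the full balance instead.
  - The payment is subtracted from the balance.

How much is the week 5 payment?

Week 1: $18,152.41 +$381.20 interest = $18,533.61; pay $2,059.29 → $16,474.32
Week 2: $16,474.32 +$381.20 interest = $16,855.52; pay $2,106.94 → $14,748.58
Week 3: $14,748.58 +$381.20 interest = $15,129.78; pay $2,161.40 → $12,968.38
Week 4: $12,968.38 +$381.20 interest = $13,349.58; pay $2,224.93 → $11,124.65
Week 5: $11,124.65 +$381.20 interest = $11,505.85; pay $2,301.17 → $9,204.68

$2,301.17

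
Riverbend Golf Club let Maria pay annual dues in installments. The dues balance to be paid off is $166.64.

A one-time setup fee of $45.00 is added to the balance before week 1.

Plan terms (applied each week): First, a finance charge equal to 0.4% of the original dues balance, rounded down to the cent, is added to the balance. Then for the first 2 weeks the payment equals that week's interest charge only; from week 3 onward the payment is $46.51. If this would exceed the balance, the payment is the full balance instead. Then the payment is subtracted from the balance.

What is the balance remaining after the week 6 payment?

Week 1: opening $211.64; interest $0.66 → $212.30; payment $0.66; balance $211.64
Week 2: opening $211.64; interest $0.66 → $212.30; payment $0.66; balance $211.64
Week 3: opening $211.64; interest $0.66 → $212.30; payment $46.51; balance $165.79
Week 4: opening $165.79; interest $0.66 → $166.45; payment $46.51; balance $119.94
Week 5: opening $119.94; interest $0.66 → $120.60; payment $46.51; balance $74.09
Week 6: opening $74.09; interest $0.66 → $74.75; payment $46.51; balance $28.24

$28.24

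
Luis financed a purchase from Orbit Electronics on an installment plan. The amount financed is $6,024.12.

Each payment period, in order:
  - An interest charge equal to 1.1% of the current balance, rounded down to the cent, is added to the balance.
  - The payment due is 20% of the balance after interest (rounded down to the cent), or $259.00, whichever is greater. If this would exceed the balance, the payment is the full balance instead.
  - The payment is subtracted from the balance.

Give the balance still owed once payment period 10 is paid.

$606.66

# | Opening | Interest | Payment | End bal
1 | $6,024.12 | $66.26 | $1,218.07 | $4,872.31
2 | $4,872.31 | $53.59 | $985.18 | $3,940.72
3 | $3,940.72 | $43.34 | $796.81 | $3,187.25
4 | $3,187.25 | $35.05 | $644.46 | $2,577.84
5 | $2,577.84 | $28.35 | $521.23 | $2,084.96
6 | $2,084.96 | $22.93 | $421.57 | $1,686.32
7 | $1,686.32 | $18.54 | $340.97 | $1,363.89
8 | $1,363.89 | $15.00 | $275.77 | $1,103.12
9 | $1,103.12 | $12.13 | $259.00 | $856.25
10 | $856.25 | $9.41 | $259.00 | $606.66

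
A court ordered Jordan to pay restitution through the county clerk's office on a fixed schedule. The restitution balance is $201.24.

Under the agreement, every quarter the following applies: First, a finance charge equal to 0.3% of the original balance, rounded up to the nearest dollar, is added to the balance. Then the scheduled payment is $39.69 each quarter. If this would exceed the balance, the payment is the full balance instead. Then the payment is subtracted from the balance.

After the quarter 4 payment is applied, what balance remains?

Quarter 1: opening $201.24; interest $1.00 → $202.24; payment $39.69; balance $162.55
Quarter 2: opening $162.55; interest $1.00 → $163.55; payment $39.69; balance $123.86
Quarter 3: opening $123.86; interest $1.00 → $124.86; payment $39.69; balance $85.17
Quarter 4: opening $85.17; interest $1.00 → $86.17; payment $39.69; balance $46.48

$46.48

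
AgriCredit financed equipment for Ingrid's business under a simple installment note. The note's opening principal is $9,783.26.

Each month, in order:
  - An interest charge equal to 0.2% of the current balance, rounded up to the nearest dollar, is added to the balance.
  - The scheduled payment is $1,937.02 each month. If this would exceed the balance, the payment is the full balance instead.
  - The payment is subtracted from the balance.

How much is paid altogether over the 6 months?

$9,846.26

# | Opening | Interest | Payment | End bal
1 | $9,783.26 | $20.00 | $1,937.02 | $7,866.24
2 | $7,866.24 | $16.00 | $1,937.02 | $5,945.22
3 | $5,945.22 | $12.00 | $1,937.02 | $4,020.20
4 | $4,020.20 | $9.00 | $1,937.02 | $2,092.18
5 | $2,092.18 | $5.00 | $1,937.02 | $160.16
6 | $160.16 | $1.00 | $161.16 | $0.00
Total paid: $9,846.26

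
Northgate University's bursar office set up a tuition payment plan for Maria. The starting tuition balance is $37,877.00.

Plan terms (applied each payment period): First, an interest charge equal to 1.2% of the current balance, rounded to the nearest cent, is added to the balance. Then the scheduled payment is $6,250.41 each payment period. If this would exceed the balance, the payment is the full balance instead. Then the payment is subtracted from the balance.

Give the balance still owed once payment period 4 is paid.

Payment period 1: opening $37,877.00; interest $454.52 → $38,331.52; payment $6,250.41; balance $32,081.11
Payment period 2: opening $32,081.11; interest $384.97 → $32,466.08; payment $6,250.41; balance $26,215.67
Payment period 3: opening $26,215.67; interest $314.59 → $26,530.26; payment $6,250.41; balance $20,279.85
Payment period 4: opening $20,279.85; interest $243.36 → $20,523.21; payment $6,250.41; balance $14,272.80

$14,272.80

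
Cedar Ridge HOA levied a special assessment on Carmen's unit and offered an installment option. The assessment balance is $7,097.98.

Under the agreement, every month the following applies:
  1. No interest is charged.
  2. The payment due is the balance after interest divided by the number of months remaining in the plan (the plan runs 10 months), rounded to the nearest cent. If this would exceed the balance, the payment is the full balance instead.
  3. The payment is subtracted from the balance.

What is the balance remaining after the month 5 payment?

Month 1: $7,097.98 − $709.80 → $6,388.18
Month 2: $6,388.18 − $709.80 → $5,678.38
Month 3: $5,678.38 − $709.80 → $4,968.58
Month 4: $4,968.58 − $709.80 → $4,258.78
Month 5: $4,258.78 − $709.80 → $3,548.98

$3,548.98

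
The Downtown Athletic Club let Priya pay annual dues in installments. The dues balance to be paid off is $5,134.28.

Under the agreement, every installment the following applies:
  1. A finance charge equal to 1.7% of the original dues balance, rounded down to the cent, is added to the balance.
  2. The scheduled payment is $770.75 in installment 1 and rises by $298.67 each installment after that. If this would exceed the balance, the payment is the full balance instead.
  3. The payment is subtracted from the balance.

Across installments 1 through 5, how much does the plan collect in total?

$5,570.68

Installment 1: opening $5,134.28; interest $87.28 → $5,221.56; payment $770.75; balance $4,450.81
Installment 2: opening $4,450.81; interest $87.28 → $4,538.09; payment $1,069.42; balance $3,468.67
Installment 3: opening $3,468.67; interest $87.28 → $3,555.95; payment $1,368.09; balance $2,187.86
Installment 4: opening $2,187.86; interest $87.28 → $2,275.14; payment $1,666.76; balance $608.38
Installment 5: opening $608.38; interest $87.28 → $695.66; payment $695.66; balance $0.00
Total paid: $5,570.68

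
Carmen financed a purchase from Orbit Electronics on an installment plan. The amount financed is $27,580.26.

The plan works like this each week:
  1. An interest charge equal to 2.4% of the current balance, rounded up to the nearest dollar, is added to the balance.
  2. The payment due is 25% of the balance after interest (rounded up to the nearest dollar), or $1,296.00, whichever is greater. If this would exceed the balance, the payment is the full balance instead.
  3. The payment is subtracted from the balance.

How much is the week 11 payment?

$702.26

Week 1: $27,580.26 +$662.00 interest = $28,242.26; pay $7,061.00 → $21,181.26
Week 2: $21,181.26 +$509.00 interest = $21,690.26; pay $5,423.00 → $16,267.26
Week 3: $16,267.26 +$391.00 interest = $16,658.26; pay $4,165.00 → $12,493.26
Week 4: $12,493.26 +$300.00 interest = $12,793.26; pay $3,199.00 → $9,594.26
Week 5: $9,594.26 +$231.00 interest = $9,825.26; pay $2,457.00 → $7,368.26
Week 6: $7,368.26 +$177.00 interest = $7,545.26; pay $1,887.00 → $5,658.26
Week 7: $5,658.26 +$136.00 interest = $5,794.26; pay $1,449.00 → $4,345.26
Week 8: $4,345.26 +$105.00 interest = $4,450.26; pay $1,296.00 → $3,154.26
Week 9: $3,154.26 +$76.00 interest = $3,230.26; pay $1,296.00 → $1,934.26
Week 10: $1,934.26 +$47.00 interest = $1,981.26; pay $1,296.00 → $685.26
Week 11: $685.26 +$17.00 interest = $702.26; pay $702.26 → $0.00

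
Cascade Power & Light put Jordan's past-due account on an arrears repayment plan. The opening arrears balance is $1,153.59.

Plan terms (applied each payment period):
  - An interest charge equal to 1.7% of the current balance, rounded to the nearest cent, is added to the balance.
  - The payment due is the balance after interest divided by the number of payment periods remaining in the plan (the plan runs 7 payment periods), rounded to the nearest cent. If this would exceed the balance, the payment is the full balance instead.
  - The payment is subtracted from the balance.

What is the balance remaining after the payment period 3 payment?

Payment period 1: opening $1,153.59; interest $19.61 → $1,173.20; payment $167.60; balance $1,005.60
Payment period 2: opening $1,005.60; interest $17.10 → $1,022.70; payment $170.45; balance $852.25
Payment period 3: opening $852.25; interest $14.49 → $866.74; payment $173.35; balance $693.39

$693.39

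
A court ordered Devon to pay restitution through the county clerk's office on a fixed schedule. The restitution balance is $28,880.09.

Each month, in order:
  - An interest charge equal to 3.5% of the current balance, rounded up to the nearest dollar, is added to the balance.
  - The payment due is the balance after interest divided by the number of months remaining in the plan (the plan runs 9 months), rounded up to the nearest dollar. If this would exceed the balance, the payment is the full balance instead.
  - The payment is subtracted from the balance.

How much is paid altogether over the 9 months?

Month 1: opening $28,880.09; interest $1,011.00 → $29,891.09; payment $3,322.00; balance $26,569.09
Month 2: opening $26,569.09; interest $930.00 → $27,499.09; payment $3,438.00; balance $24,061.09
Month 3: opening $24,061.09; interest $843.00 → $24,904.09; payment $3,558.00; balance $21,346.09
Month 4: opening $21,346.09; interest $748.00 → $22,094.09; payment $3,683.00; balance $18,411.09
Month 5: opening $18,411.09; interest $645.00 → $19,056.09; payment $3,812.00; balance $15,244.09
Month 6: opening $15,244.09; interest $534.00 → $15,778.09; payment $3,945.00; balance $11,833.09
Month 7: opening $11,833.09; interest $415.00 → $12,248.09; payment $4,083.00; balance $8,165.09
Month 8: opening $8,165.09; interest $286.00 → $8,451.09; payment $4,226.00; balance $4,225.09
Month 9: opening $4,225.09; interest $148.00 → $4,373.09; payment $4,373.09; balance $0.00
Total paid: $34,440.09

$34,440.09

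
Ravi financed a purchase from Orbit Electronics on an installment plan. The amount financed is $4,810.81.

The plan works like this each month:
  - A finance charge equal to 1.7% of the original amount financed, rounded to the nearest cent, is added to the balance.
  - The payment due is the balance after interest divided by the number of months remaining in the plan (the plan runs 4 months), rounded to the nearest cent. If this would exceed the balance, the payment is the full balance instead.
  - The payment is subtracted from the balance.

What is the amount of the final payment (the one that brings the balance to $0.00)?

# | Opening | Interest | Payment | End bal
1 | $4,810.81 | $81.78 | $1,223.15 | $3,669.44
2 | $3,669.44 | $81.78 | $1,250.41 | $2,500.81
3 | $2,500.81 | $81.78 | $1,291.30 | $1,291.29
4 | $1,291.29 | $81.78 | $1,373.07 | $0.00

$1,373.07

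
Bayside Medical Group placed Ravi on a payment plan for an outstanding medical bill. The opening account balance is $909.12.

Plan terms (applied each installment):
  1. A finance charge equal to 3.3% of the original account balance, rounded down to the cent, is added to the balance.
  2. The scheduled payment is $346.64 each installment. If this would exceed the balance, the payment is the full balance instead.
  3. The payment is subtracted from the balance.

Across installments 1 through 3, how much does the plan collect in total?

# | Opening | Interest | Payment | End bal
1 | $909.12 | $30.00 | $346.64 | $592.48
2 | $592.48 | $30.00 | $346.64 | $275.84
3 | $275.84 | $30.00 | $305.84 | $0.00
Total paid: $999.12

$999.12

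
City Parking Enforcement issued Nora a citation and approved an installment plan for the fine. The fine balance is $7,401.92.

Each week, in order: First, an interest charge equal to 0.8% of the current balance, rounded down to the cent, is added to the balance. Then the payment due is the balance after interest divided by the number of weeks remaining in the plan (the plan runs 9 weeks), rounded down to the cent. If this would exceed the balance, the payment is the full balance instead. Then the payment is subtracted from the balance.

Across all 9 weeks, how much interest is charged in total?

Week 1: opening $7,401.92; interest $59.21 → $7,461.13; payment $829.01; balance $6,632.12
Week 2: opening $6,632.12; interest $53.05 → $6,685.17; payment $835.64; balance $5,849.53
Week 3: opening $5,849.53; interest $46.79 → $5,896.32; payment $842.33; balance $5,053.99
Week 4: opening $5,053.99; interest $40.43 → $5,094.42; payment $849.07; balance $4,245.35
Week 5: opening $4,245.35; interest $33.96 → $4,279.31; payment $855.86; balance $3,423.45
Week 6: opening $3,423.45; interest $27.38 → $3,450.83; payment $862.70; balance $2,588.13
Week 7: opening $2,588.13; interest $20.70 → $2,608.83; payment $869.61; balance $1,739.22
Week 8: opening $1,739.22; interest $13.91 → $1,753.13; payment $876.56; balance $876.57
Week 9: opening $876.57; interest $7.01 → $883.58; payment $883.58; balance $0.00
Total interest: $59.21 + $53.05 + $46.79 + $40.43 + $33.96 + $27.38 + $20.70 + $13.91 + $7.01 = $302.44

$302.44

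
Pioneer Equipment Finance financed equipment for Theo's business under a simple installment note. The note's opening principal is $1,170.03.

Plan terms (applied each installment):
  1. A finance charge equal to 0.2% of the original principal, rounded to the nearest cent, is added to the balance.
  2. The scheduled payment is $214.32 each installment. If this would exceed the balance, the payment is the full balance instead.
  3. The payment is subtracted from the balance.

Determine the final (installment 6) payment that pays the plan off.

$112.47

Installment 1: opening $1,170.03; interest $2.34 → $1,172.37; payment $214.32; balance $958.05
Installment 2: opening $958.05; interest $2.34 → $960.39; payment $214.32; balance $746.07
Installment 3: opening $746.07; interest $2.34 → $748.41; payment $214.32; balance $534.09
Installment 4: opening $534.09; interest $2.34 → $536.43; payment $214.32; balance $322.11
Installment 5: opening $322.11; interest $2.34 → $324.45; payment $214.32; balance $110.13
Installment 6: opening $110.13; interest $2.34 → $112.47; payment $112.47; balance $0.00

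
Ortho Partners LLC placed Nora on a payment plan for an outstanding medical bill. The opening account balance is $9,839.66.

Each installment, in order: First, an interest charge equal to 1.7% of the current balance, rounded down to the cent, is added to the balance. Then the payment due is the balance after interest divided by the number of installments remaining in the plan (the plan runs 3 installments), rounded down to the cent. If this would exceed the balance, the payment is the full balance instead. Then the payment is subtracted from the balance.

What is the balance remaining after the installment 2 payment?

Installment 1: opening $9,839.66; interest $167.27 → $10,006.93; payment $3,335.64; balance $6,671.29
Installment 2: opening $6,671.29; interest $113.41 → $6,784.70; payment $3,392.35; balance $3,392.35

$3,392.35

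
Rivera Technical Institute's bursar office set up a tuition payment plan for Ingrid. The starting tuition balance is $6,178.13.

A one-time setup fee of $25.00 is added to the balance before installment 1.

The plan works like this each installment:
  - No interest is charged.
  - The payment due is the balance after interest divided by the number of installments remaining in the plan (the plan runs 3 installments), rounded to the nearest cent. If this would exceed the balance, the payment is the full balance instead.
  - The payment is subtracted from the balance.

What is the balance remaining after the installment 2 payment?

Installment 1: $6,203.13 − $2,067.71 → $4,135.42
Installment 2: $4,135.42 − $2,067.71 → $2,067.71

$2,067.71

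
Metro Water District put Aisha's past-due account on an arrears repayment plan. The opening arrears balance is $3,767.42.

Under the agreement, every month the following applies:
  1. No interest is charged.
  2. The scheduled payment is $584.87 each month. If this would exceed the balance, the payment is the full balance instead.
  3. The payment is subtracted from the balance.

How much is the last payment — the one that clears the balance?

Month 1: $3,767.42 − $584.87 → $3,182.55
Month 2: $3,182.55 − $584.87 → $2,597.68
Month 3: $2,597.68 − $584.87 → $2,012.81
Month 4: $2,012.81 − $584.87 → $1,427.94
Month 5: $1,427.94 − $584.87 → $843.07
Month 6: $843.07 − $584.87 → $258.20
Month 7: $258.20 − $258.20 → $0.00

$258.20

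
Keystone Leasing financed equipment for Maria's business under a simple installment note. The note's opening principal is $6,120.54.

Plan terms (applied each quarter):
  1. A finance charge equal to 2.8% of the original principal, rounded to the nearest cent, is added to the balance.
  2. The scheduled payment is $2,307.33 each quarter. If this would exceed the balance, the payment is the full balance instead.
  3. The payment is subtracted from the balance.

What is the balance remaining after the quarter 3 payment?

Quarter 1: opening $6,120.54; interest $171.38 → $6,291.92; payment $2,307.33; balance $3,984.59
Quarter 2: opening $3,984.59; interest $171.38 → $4,155.97; payment $2,307.33; balance $1,848.64
Quarter 3: opening $1,848.64; interest $171.38 → $2,020.02; payment $2,020.02; balance $0.00

$0.00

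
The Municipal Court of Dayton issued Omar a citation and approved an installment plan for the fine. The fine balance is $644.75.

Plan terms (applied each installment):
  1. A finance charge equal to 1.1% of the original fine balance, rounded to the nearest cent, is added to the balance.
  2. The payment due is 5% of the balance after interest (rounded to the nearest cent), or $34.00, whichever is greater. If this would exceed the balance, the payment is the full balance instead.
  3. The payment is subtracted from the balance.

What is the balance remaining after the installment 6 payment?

$483.29

Installment 1: $644.75 +$7.09 interest = $651.84; pay $34.00 → $617.84
Installment 2: $617.84 +$7.09 interest = $624.93; pay $34.00 → $590.93
Installment 3: $590.93 +$7.09 interest = $598.02; pay $34.00 → $564.02
Installment 4: $564.02 +$7.09 interest = $571.11; pay $34.00 → $537.11
Installment 5: $537.11 +$7.09 interest = $544.20; pay $34.00 → $510.20
Installment 6: $510.20 +$7.09 interest = $517.29; pay $34.00 → $483.29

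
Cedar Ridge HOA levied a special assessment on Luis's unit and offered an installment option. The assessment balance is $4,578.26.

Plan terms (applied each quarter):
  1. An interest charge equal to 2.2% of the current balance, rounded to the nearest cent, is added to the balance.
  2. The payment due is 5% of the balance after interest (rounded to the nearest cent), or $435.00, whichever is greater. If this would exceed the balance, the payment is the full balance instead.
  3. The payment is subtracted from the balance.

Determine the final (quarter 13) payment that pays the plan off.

$45.10

# | Opening | Interest | Payment | End bal
1 | $4,578.26 | $100.72 | $435.00 | $4,243.98
2 | $4,243.98 | $93.37 | $435.00 | $3,902.35
3 | $3,902.35 | $85.85 | $435.00 | $3,553.20
4 | $3,553.20 | $78.17 | $435.00 | $3,196.37
5 | $3,196.37 | $70.32 | $435.00 | $2,831.69
6 | $2,831.69 | $62.30 | $435.00 | $2,458.99
7 | $2,458.99 | $54.10 | $435.00 | $2,078.09
8 | $2,078.09 | $45.72 | $435.00 | $1,688.81
9 | $1,688.81 | $37.15 | $435.00 | $1,290.96
10 | $1,290.96 | $28.40 | $435.00 | $884.36
11 | $884.36 | $19.46 | $435.00 | $468.82
12 | $468.82 | $10.31 | $435.00 | $44.13
13 | $44.13 | $0.97 | $45.10 | $0.00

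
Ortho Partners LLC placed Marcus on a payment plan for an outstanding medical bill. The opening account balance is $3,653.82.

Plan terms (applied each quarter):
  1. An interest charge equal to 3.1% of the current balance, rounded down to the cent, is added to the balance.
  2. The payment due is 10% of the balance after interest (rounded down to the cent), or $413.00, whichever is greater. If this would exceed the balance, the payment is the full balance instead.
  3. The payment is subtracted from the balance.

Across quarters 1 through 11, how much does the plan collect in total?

Quarter 1: opening $3,653.82; interest $113.26 → $3,767.08; payment $413.00; balance $3,354.08
Quarter 2: opening $3,354.08; interest $103.97 → $3,458.05; payment $413.00; balance $3,045.05
Quarter 3: opening $3,045.05; interest $94.39 → $3,139.44; payment $413.00; balance $2,726.44
Quarter 4: opening $2,726.44; interest $84.51 → $2,810.95; payment $413.00; balance $2,397.95
Quarter 5: opening $2,397.95; interest $74.33 → $2,472.28; payment $413.00; balance $2,059.28
Quarter 6: opening $2,059.28; interest $63.83 → $2,123.11; payment $413.00; balance $1,710.11
Quarter 7: opening $1,710.11; interest $53.01 → $1,763.12; payment $413.00; balance $1,350.12
Quarter 8: opening $1,350.12; interest $41.85 → $1,391.97; payment $413.00; balance $978.97
Quarter 9: opening $978.97; interest $30.34 → $1,009.31; payment $413.00; balance $596.31
Quarter 10: opening $596.31; interest $18.48 → $614.79; payment $413.00; balance $201.79
Quarter 11: opening $201.79; interest $6.25 → $208.04; payment $208.04; balance $0.00
Total paid: $4,338.04

$4,338.04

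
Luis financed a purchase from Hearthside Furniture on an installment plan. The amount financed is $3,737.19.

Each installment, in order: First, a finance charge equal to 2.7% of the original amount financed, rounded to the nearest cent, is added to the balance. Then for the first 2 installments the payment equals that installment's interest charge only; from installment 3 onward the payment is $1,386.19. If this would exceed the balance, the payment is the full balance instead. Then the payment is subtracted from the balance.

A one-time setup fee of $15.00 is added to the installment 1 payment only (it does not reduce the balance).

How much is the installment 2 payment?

# | Opening | Interest | Payment | Fee | End bal
1 | $3,737.19 | $100.90 | $100.90 | $15.00 | $3,737.19
2 | $3,737.19 | $100.90 | $100.90 | — | $3,737.19

$100.90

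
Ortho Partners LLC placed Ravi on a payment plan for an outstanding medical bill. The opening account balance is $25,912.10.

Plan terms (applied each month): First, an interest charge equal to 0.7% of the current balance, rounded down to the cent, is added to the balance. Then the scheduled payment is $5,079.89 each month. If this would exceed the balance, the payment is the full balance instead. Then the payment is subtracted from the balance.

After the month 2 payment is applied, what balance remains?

$16,080.79

Month 1: opening $25,912.10; interest $181.38 → $26,093.48; payment $5,079.89; balance $21,013.59
Month 2: opening $21,013.59; interest $147.09 → $21,160.68; payment $5,079.89; balance $16,080.79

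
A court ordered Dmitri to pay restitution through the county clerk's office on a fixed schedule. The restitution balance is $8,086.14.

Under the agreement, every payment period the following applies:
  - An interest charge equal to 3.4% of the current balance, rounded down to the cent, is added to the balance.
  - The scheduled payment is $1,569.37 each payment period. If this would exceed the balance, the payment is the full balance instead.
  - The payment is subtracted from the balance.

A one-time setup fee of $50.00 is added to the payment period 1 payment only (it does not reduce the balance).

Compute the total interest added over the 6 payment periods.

$958.67

Payment period 1: opening $8,086.14; interest $274.92 → $8,361.06; payment $1,569.37 (+ $50.00 fee); balance $6,791.69
Payment period 2: opening $6,791.69; interest $230.91 → $7,022.60; payment $1,569.37; balance $5,453.23
Payment period 3: opening $5,453.23; interest $185.40 → $5,638.63; payment $1,569.37; balance $4,069.26
Payment period 4: opening $4,069.26; interest $138.35 → $4,207.61; payment $1,569.37; balance $2,638.24
Payment period 5: opening $2,638.24; interest $89.70 → $2,727.94; payment $1,569.37; balance $1,158.57
Payment period 6: opening $1,158.57; interest $39.39 → $1,197.96; payment $1,197.96; balance $0.00
Total interest: $274.92 + $230.91 + $185.40 + $138.35 + $89.70 + $39.39 = $958.67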